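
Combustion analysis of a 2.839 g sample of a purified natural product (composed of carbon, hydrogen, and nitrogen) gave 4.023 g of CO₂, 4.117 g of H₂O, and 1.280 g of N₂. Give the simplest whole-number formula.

CH5N

mol C = 4.023 g CO₂ ÷ 44.009 g/mol = 0.091413 mol
mol H = 2 × 4.117 g H₂O ÷ 18.015 g/mol = 0.45706 mol
mol N = 2 × 1.280 g N₂ ÷ 28.014 g/mol = 0.091383 mol
Divide by the smallest (0.091383 mol): C 1.000, H 5.002, N 1.000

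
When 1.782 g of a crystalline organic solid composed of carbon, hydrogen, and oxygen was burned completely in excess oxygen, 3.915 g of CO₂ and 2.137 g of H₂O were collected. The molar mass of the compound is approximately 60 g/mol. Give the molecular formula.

C3H8O

mol C = 3.915 g CO₂ ÷ 44.009 g/mol = 0.088959 mol
mol H = 2 × 2.137 g H₂O ÷ 18.015 g/mol = 0.23725 mol
mass O = 1.782 − (1.0685 + 0.23914) = 0.47437 g → mol O = 0.47437 ÷ 15.999 = 0.029650 mol
Divide by the smallest (0.029650 mol): C 3.000, H 8.002, O 1.000
Empirical formula: C3H8O
Empirical-formula mass = 60.10 g/mol; 60 ÷ 60.10 ≈ 1, so the molecular formula is C3H8O.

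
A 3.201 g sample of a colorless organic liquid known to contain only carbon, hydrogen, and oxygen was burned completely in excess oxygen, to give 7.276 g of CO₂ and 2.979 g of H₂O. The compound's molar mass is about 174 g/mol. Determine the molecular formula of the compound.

mol C = 7.276 g CO₂ ÷ 44.009 g/mol = 0.16533 mol
mol H = 2 × 2.979 g H₂O ÷ 18.015 g/mol = 0.33072 mol
mass O = 3.201 − (1.9858 + 0.33337) = 0.88185 g → mol O = 0.88185 ÷ 15.999 = 0.055119 mol
Divide by the smallest (0.055119 mol): C 2.999, H 6.000, O 1.000
Empirical formula: C3H6O
Empirical-formula mass = 58.08 g/mol; 174 ÷ 58.08 ≈ 3, so the molecular formula is C9H18O3.

C9H18O3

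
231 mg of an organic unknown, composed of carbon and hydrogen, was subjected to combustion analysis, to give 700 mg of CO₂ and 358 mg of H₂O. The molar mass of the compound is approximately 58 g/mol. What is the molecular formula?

mol C = 0.700 g CO₂ ÷ 44.009 g/mol = 0.01591 mol
mol H = 2 × 0.358 g H₂O ÷ 18.015 g/mol = 0.03974 mol
Divide by the smallest (0.01591 mol): C 1.000, H 2.499
Multiplying each by 2 gives whole numbers: C 2.00, H 5.00
Empirical formula: C2H5
Empirical-formula mass = 29.06 g/mol; 58 ÷ 29.06 ≈ 2, so the molecular formula is C4H10.

C4H10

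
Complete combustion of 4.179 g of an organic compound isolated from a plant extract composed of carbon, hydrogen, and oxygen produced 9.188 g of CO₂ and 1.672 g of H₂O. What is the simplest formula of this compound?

mol C = 9.188 g CO₂ ÷ 44.009 g/mol = 0.20878 mol
mol H = 2 × 1.672 g H₂O ÷ 18.015 g/mol = 0.18562 mol
mass O = 4.179 − (2.5076 + 0.18711) = 1.4843 g → mol O = 1.4843 ÷ 15.999 = 0.092774 mol
Divide by the smallest (0.092774 mol): C 2.250, H 2.001, O 1.000
Multiplying each by 4 gives whole numbers: C 9.00, H 8.00, O 4.00

C9H8O4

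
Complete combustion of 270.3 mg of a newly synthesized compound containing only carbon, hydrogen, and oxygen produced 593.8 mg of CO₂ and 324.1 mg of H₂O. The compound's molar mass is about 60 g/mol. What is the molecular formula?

C3H8O

mol C = 0.5938 g CO₂ ÷ 44.009 g/mol = 0.013493 mol
mol H = 2 × 0.3241 g H₂O ÷ 18.015 g/mol = 0.035981 mol
mass O = 0.2703 − (0.16206 + 0.036269) = 0.071970 g → mol O = 0.071970 ÷ 15.999 = 0.0044984 mol
Divide by the smallest (0.0044984 mol): C 2.999, H 7.999, O 1.000
Empirical formula: C3H8O
Empirical-formula mass = 60.10 g/mol; 60 ÷ 60.10 ≈ 1, so the molecular formula is C3H8O.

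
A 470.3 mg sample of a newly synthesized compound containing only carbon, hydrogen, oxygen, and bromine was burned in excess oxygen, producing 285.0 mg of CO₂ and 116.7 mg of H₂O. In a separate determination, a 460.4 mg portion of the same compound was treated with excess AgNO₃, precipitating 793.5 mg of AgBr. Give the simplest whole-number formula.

C3H6Br2O

mol C = 0.2850 g CO₂ ÷ 44.009 g/mol = 0.0064759 mol
mol H = 2 × 0.1167 g H₂O ÷ 18.015 g/mol = 0.012956 mol
From the AgBr data: mol Br per gram of compound = (0.7935 ÷ 187.772) ÷ 0.4604 = 0.0091787 mol/g, so in the 0.4703 g combustion sample mol Br = 0.0043167 mol
mass O = 0.4703 − (0.077783 + 0.013060 + 0.34492) = 0.034533 g → mol O = 0.034533 ÷ 15.999 = 0.0021585 mol
Divide by the smallest (0.0021585 mol): C 3.000, H 6.002, Br 2.000, O 1.000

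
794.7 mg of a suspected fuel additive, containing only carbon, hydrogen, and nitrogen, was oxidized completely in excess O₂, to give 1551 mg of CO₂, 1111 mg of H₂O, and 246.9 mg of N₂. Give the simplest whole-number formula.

C2H7N

mol C = 1.551 g CO₂ ÷ 44.009 g/mol = 0.035243 mol
mol H = 2 × 1.111 g H₂O ÷ 18.015 g/mol = 0.12334 mol
mol N = 2 × 0.2469 g N₂ ÷ 28.014 g/mol = 0.017627 mol
Divide by the smallest (0.017627 mol): C 1.999, H 6.997, N 1.000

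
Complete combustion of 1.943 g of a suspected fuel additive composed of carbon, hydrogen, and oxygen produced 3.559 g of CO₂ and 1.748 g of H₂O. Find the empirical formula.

C5H12O3

mol C = 3.559 g CO₂ ÷ 44.009 g/mol = 0.080870 mol
mol H = 2 × 1.748 g H₂O ÷ 18.015 g/mol = 0.19406 mol
mass O = 1.943 − (0.97133 + 0.19561) = 0.77606 g → mol O = 0.77606 ÷ 15.999 = 0.048507 mol
Divide by the smallest (0.048507 mol): C 1.667, H 4.001, O 1.000
Multiplying each by 3 gives whole numbers: C 5.00, H 12.00, O 3.00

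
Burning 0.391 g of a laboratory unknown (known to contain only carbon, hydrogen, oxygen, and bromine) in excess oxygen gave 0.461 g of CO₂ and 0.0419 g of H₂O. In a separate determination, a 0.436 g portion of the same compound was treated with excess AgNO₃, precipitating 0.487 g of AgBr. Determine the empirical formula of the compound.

mol C = 0.461 g CO₂ ÷ 44.009 g/mol = 0.01048 mol
mol H = 2 × 0.0419 g H₂O ÷ 18.015 g/mol = 0.004652 mol
From the AgBr data: mol Br per gram of compound = (0.487 ÷ 187.772) ÷ 0.436 = 0.005949 mol/g, so in the 0.391 g combustion sample mol Br = 0.002326 mol
mass O = 0.391 − (0.1258 + 0.004689 + 0.1858) = 0.07465 g → mol O = 0.07465 ÷ 15.999 = 0.004666 mol
Divide by the smallest (0.002326 mol): C 4.504, H 2.000, Br 1.000, O 2.006
Multiplying each by 2 gives whole numbers: C 9.01, H 4.00, Br 2.00, O 4.01

C9H4Br2O4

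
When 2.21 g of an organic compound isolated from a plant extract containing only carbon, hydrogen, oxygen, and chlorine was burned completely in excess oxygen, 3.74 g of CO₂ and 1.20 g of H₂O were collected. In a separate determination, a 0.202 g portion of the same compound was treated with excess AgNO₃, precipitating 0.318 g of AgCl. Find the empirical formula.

C7H11Cl2O

mol C = 3.74 g CO₂ ÷ 44.009 g/mol = 0.08498 mol
mol H = 2 × 1.20 g H₂O ÷ 18.015 g/mol = 0.1332 mol
From the AgCl data: mol Cl per gram of compound = (0.318 ÷ 143.318) ÷ 0.202 = 0.01098 mol/g, so in the 2.21 g combustion sample mol Cl = 0.02428 mol
mass O = 2.21 − (1.021 + 0.1343 + 0.8606) = 0.1944 g → mol O = 0.1944 ÷ 15.999 = 0.01215 mol
Divide by the smallest (0.01215 mol): C 6.993, H 10.963, Cl 1.998, O 1.000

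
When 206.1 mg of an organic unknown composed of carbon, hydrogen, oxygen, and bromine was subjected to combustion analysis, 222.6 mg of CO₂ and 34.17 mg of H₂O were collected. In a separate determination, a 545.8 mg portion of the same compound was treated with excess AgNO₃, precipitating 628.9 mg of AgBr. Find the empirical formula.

C4H3BrO2

mol C = 0.2226 g CO₂ ÷ 44.009 g/mol = 0.0050581 mol
mol H = 2 × 0.03417 g H₂O ÷ 18.015 g/mol = 0.0037935 mol
From the AgBr data: mol Br per gram of compound = (0.6289 ÷ 187.772) ÷ 0.5458 = 0.0061365 mol/g, so in the 0.2061 g combustion sample mol Br = 0.0012647 mol
mass O = 0.2061 − (0.060752 + 0.0038239 + 0.10106) = 0.040467 g → mol O = 0.040467 ÷ 15.999 = 0.0025294 mol
Divide by the smallest (0.0012647 mol): C 3.999, H 2.999, Br 1.000, O 2.000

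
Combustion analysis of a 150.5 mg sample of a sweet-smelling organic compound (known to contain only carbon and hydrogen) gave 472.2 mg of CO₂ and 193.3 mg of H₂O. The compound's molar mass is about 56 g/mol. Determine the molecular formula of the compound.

mol C = 0.4722 g CO₂ ÷ 44.009 g/mol = 0.010730 mol
mol H = 2 × 0.1933 g H₂O ÷ 18.015 g/mol = 0.021460 mol
Divide by the smallest (0.010730 mol): C 1.000, H 2.000
Empirical formula: CH2
Empirical-formula mass = 14.03 g/mol; 56 ÷ 14.03 ≈ 4, so the molecular formula is C4H8.

C4H8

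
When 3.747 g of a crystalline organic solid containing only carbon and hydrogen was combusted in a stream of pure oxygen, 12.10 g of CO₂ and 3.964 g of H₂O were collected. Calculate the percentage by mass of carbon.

88.13%

mol C = 12.10 g CO₂ ÷ 44.009 g/mol = 0.27494 mol
mol H = 2 × 3.964 g H₂O ÷ 18.015 g/mol = 0.44008 mol
mass % C = 3.3023 g ÷ 3.747 g × 100%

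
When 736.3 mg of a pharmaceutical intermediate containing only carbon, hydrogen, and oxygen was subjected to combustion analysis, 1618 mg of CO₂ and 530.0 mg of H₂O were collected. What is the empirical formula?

C5H8O2

mol C = 1.618 g CO₂ ÷ 44.009 g/mol = 0.036765 mol
mol H = 2 × 0.5300 g H₂O ÷ 18.015 g/mol = 0.058840 mol
mass O = 0.7363 − (0.44159 + 0.059311) = 0.23540 g → mol O = 0.23540 ÷ 15.999 = 0.014714 mol
Divide by the smallest (0.014714 mol): C 2.499, H 3.999, O 1.000
Multiplying each by 2 gives whole numbers: C 5.00, H 8.00, O 2.00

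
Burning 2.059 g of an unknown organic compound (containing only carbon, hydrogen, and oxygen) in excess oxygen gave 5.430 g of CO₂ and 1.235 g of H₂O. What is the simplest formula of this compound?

mol C = 5.430 g CO₂ ÷ 44.009 g/mol = 0.12338 mol
mol H = 2 × 1.235 g H₂O ÷ 18.015 g/mol = 0.13711 mol
mass O = 2.059 − (1.4820 + 0.13820) = 0.43883 g → mol O = 0.43883 ÷ 15.999 = 0.027429 mol
Divide by the smallest (0.027429 mol): C 4.498, H 4.999, O 1.000
Multiplying each by 2 gives whole numbers: C 9.00, H 10.00, O 2.00

C9H10O2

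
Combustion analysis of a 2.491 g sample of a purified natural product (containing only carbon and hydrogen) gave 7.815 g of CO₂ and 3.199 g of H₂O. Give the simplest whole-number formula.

mol C = 7.815 g CO₂ ÷ 44.009 g/mol = 0.17758 mol
mol H = 2 × 3.199 g H₂O ÷ 18.015 g/mol = 0.35515 mol
Divide by the smallest (0.17758 mol): C 1.000, H 2.000

CH2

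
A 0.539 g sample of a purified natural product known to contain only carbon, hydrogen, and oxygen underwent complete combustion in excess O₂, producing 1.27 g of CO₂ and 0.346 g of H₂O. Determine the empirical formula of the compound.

C3H4O

mol C = 1.27 g CO₂ ÷ 44.009 g/mol = 0.02886 mol
mol H = 2 × 0.346 g H₂O ÷ 18.015 g/mol = 0.03841 mol
mass O = 0.539 − (0.3466 + 0.03872) = 0.1537 g → mol O = 0.1537 ÷ 15.999 = 0.009605 mol
Divide by the smallest (0.009605 mol): C 3.004, H 3.999, O 1.000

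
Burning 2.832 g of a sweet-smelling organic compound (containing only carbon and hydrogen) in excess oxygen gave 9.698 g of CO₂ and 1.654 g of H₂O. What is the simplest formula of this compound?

mol C = 9.698 g CO₂ ÷ 44.009 g/mol = 0.22036 mol
mol H = 2 × 1.654 g H₂O ÷ 18.015 g/mol = 0.18362 mol
Divide by the smallest (0.18362 mol): C 1.200, H 1.000
Multiplying each by 5 gives whole numbers: C 6.00, H 5.00

C6H5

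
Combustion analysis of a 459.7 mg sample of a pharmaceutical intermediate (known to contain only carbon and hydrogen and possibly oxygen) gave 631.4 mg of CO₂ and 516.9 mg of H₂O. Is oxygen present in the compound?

mol C = 0.6314 g CO₂ ÷ 44.009 g/mol = 0.014347 mol
mol H = 2 × 0.5169 g H₂O ÷ 18.015 g/mol = 0.057386 mol
C and H account for only 0.23017 g of the 0.4597 g sample; the remaining 0.22953 g must be oxygen.

yes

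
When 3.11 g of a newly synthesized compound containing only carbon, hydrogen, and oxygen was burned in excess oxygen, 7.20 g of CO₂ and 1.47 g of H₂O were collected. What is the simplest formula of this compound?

mol C = 7.20 g CO₂ ÷ 44.009 g/mol = 0.1636 mol
mol H = 2 × 1.47 g H₂O ÷ 18.015 g/mol = 0.1632 mol
mass O = 3.11 − (1.965 + 0.1645) = 0.9805 g → mol O = 0.9805 ÷ 15.999 = 0.06128 mol
Divide by the smallest (0.06128 mol): C 2.670, H 2.663, O 1.000
Multiplying each by 3 gives whole numbers: C 8.01, H 7.99, O 3.00

C8H8O3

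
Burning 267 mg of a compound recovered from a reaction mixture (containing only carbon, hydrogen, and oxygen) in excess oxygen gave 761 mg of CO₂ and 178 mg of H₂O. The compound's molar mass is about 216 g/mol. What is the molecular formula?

mol C = 0.761 g CO₂ ÷ 44.009 g/mol = 0.01729 mol
mol H = 2 × 0.178 g H₂O ÷ 18.015 g/mol = 0.01976 mol
mass O = 0.267 − (0.2077 + 0.01992) = 0.03939 g → mol O = 0.03939 ÷ 15.999 = 0.002462 mol
Divide by the smallest (0.002462 mol): C 7.024, H 8.027, O 1.000
Empirical formula: C7H8O
Empirical-formula mass = 108.14 g/mol; 216 ÷ 108.14 ≈ 2, so the molecular formula is C14H16O2.

C14H16O2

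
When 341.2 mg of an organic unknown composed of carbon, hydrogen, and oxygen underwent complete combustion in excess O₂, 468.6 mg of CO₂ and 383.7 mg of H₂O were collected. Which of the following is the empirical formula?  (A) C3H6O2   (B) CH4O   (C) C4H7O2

mol C = 0.4686 g CO₂ ÷ 44.009 g/mol = 0.010648 mol
mol H = 2 × 0.3837 g H₂O ÷ 18.015 g/mol = 0.042598 mol
mass O = 0.3412 − (0.12789 + 0.042939) = 0.17037 g → mol O = 0.17037 ÷ 15.999 = 0.010649 mol
Divide by the smallest (0.010648 mol): C 1.000, H 4.001, O 1.000

(B) CH4O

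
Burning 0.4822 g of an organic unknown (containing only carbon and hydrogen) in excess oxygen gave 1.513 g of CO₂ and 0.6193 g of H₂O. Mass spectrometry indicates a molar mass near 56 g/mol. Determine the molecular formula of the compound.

mol C = 1.513 g CO₂ ÷ 44.009 g/mol = 0.034379 mol
mol H = 2 × 0.6193 g H₂O ÷ 18.015 g/mol = 0.068754 mol
Divide by the smallest (0.034379 mol): C 1.000, H 2.000
Empirical formula: CH2
Empirical-formula mass = 14.03 g/mol; 56 ÷ 14.03 ≈ 4, so the molecular formula is C4H8.

C4H8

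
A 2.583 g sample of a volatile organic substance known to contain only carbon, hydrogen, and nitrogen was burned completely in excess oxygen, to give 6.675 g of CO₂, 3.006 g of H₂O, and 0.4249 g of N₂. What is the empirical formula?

C5H11N

mol C = 6.675 g CO₂ ÷ 44.009 g/mol = 0.15167 mol
mol H = 2 × 3.006 g H₂O ÷ 18.015 g/mol = 0.33372 mol
mol N = 2 × 0.4249 g N₂ ÷ 28.014 g/mol = 0.030335 mol
Divide by the smallest (0.030335 mol): C 5.000, H 11.001, N 1.000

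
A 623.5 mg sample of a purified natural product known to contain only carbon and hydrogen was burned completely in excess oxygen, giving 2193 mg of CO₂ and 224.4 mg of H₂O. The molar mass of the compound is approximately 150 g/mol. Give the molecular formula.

C12H6

mol C = 2.193 g CO₂ ÷ 44.009 g/mol = 0.049831 mol
mol H = 2 × 0.2244 g H₂O ÷ 18.015 g/mol = 0.024913 mol
Divide by the smallest (0.024913 mol): C 2.000, H 1.000
Empirical formula: C2H
Empirical-formula mass = 25.03 g/mol; 150 ÷ 25.03 ≈ 6, so the molecular formula is C12H6.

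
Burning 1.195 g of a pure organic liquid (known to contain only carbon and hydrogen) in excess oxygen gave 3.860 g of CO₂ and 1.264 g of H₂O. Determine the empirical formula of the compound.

C5H8

mol C = 3.860 g CO₂ ÷ 44.009 g/mol = 0.087709 mol
mol H = 2 × 1.264 g H₂O ÷ 18.015 g/mol = 0.14033 mol
Divide by the smallest (0.087709 mol): C 1.000, H 1.600
Multiplying each by 5 gives whole numbers: C 5.00, H 8.00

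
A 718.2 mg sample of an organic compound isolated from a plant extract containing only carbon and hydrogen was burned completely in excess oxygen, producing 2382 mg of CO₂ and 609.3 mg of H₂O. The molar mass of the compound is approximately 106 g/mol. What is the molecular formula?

mol C = 2.382 g CO₂ ÷ 44.009 g/mol = 0.054125 mol
mol H = 2 × 0.6093 g H₂O ÷ 18.015 g/mol = 0.067644 mol
Divide by the smallest (0.054125 mol): C 1.000, H 1.250
Multiplying each by 4 gives whole numbers: C 4.00, H 5.00
Empirical formula: C4H5
Empirical-formula mass = 53.08 g/mol; 106 ÷ 53.08 ≈ 2, so the molecular formula is C8H10.

C8H10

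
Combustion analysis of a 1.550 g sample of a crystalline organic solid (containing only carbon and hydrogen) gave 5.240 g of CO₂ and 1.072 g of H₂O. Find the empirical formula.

mol C = 5.240 g CO₂ ÷ 44.009 g/mol = 0.11907 mol
mol H = 2 × 1.072 g H₂O ÷ 18.015 g/mol = 0.11901 mol
Divide by the smallest (0.11901 mol): C 1.000, H 1.000

CH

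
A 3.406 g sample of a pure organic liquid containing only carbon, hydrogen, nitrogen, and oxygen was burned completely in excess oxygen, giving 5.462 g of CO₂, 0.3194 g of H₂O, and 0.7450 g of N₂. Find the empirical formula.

mol C = 5.462 g CO₂ ÷ 44.009 g/mol = 0.12411 mol
mol H = 2 × 0.3194 g H₂O ÷ 18.015 g/mol = 0.035459 mol
mol N = 2 × 0.7450 g N₂ ÷ 28.014 g/mol = 0.053188 mol
mass O = 3.406 − (1.4907 + 0.035743 + 0.74500) = 1.1346 g → mol O = 1.1346 ÷ 15.999 = 0.070914 mol
Divide by the smallest (0.035459 mol): C 3.500, H 1.000, N 1.500, O 2.000
Multiplying each by 2 gives whole numbers: C 7.00, H 2.00, N 3.00, O 4.00

C7H2N3O4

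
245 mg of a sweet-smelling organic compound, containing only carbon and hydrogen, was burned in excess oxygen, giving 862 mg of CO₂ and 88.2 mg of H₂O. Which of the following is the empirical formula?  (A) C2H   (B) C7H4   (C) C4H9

mol C = 0.862 g CO₂ ÷ 44.009 g/mol = 0.01959 mol
mol H = 2 × 0.0882 g H₂O ÷ 18.015 g/mol = 0.009792 mol
Divide by the smallest (0.009792 mol): C 2.000, H 1.000

(A) C2H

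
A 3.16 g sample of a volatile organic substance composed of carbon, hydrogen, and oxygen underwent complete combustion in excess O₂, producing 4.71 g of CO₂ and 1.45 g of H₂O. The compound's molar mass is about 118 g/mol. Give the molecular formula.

mol C = 4.71 g CO₂ ÷ 44.009 g/mol = 0.1070 mol
mol H = 2 × 1.45 g H₂O ÷ 18.015 g/mol = 0.1610 mol
mass O = 3.16 − (1.285 + 0.1623) = 1.712 g → mol O = 1.712 ÷ 15.999 = 0.1070 mol
Divide by the smallest (0.1070 mol): C 1.000, H 1.504, O 1.000
Multiplying each by 2 gives whole numbers: C 2.00, H 3.01, O 2.00
Empirical formula: C2H3O2
Empirical-formula mass = 59.04 g/mol; 118 ÷ 59.04 ≈ 2, so the molecular formula is C4H6O4.

C4H6O4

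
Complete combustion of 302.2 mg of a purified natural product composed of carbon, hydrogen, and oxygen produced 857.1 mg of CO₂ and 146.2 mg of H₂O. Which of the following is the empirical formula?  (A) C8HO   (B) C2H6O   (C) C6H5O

(C) C6H5O

mol C = 0.8571 g CO₂ ÷ 44.009 g/mol = 0.019476 mol
mol H = 2 × 0.1462 g H₂O ÷ 18.015 g/mol = 0.016231 mol
mass O = 0.3022 − (0.23392 + 0.016361) = 0.051918 g → mol O = 0.051918 ÷ 15.999 = 0.0032451 mol
Divide by the smallest (0.0032451 mol): C 6.002, H 5.002, O 1.000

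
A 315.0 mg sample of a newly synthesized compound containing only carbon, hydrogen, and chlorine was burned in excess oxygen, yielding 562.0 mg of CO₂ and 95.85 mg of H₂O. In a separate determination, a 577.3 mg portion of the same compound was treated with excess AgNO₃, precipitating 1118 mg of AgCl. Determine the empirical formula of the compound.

mol C = 0.5620 g CO₂ ÷ 44.009 g/mol = 0.012770 mol
mol H = 2 × 0.09585 g H₂O ÷ 18.015 g/mol = 0.010641 mol
From the AgCl data: mol Cl per gram of compound = (1.118 ÷ 143.318) ÷ 0.5773 = 0.013513 mol/g, so in the 0.3150 g combustion sample mol Cl = 0.0042565 mol
Divide by the smallest (0.0042565 mol): C 3.000, H 2.500, Cl 1.000
Multiplying each by 2 gives whole numbers: C 6.00, H 5.00, Cl 2.00

C6H5Cl2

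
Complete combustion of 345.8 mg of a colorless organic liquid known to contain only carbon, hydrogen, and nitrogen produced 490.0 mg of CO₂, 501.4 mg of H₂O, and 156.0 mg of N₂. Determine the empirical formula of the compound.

CH5N

mol C = 0.4900 g CO₂ ÷ 44.009 g/mol = 0.011134 mol
mol H = 2 × 0.5014 g H₂O ÷ 18.015 g/mol = 0.055665 mol
mol N = 2 × 0.1560 g N₂ ÷ 28.014 g/mol = 0.011137 mol
Divide by the smallest (0.011134 mol): C 1.000, H 4.999, N 1.000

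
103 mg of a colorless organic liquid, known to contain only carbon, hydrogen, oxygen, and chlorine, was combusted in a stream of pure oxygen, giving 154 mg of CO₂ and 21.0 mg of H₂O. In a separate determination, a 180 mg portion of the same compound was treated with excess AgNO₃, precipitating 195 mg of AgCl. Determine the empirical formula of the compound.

C9H6Cl2O5

mol C = 0.154 g CO₂ ÷ 44.009 g/mol = 0.003499 mol
mol H = 2 × 0.0210 g H₂O ÷ 18.015 g/mol = 0.002331 mol
From the AgCl data: mol Cl per gram of compound = (0.195 ÷ 143.318) ÷ 0.180 = 0.007559 mol/g, so in the 0.103 g combustion sample mol Cl = 0.0007786 mol
mass O = 0.103 − (0.04203 + 0.002350 + 0.02760) = 0.03102 g → mol O = 0.03102 ÷ 15.999 = 0.001939 mol
Divide by the smallest (0.0007786 mol): C 4.494, H 2.994, Cl 1.000, O 2.490
Multiplying each by 2 gives whole numbers: C 8.99, H 5.99, Cl 2.00, O 4.98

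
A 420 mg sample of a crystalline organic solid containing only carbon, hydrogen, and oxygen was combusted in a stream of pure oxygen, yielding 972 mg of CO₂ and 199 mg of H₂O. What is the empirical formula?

mol C = 0.972 g CO₂ ÷ 44.009 g/mol = 0.02209 mol
mol H = 2 × 0.199 g H₂O ÷ 18.015 g/mol = 0.02209 mol
mass O = 0.420 − (0.2653 + 0.02227) = 0.1325 g → mol O = 0.1325 ÷ 15.999 = 0.008279 mol
Divide by the smallest (0.008279 mol): C 2.668, H 2.669, O 1.000
Multiplying each by 3 gives whole numbers: C 8.00, H 8.01, O 3.00

C8H8O3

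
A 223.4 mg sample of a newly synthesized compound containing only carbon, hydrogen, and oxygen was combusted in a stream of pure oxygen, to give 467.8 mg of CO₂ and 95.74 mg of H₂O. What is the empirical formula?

mol C = 0.4678 g CO₂ ÷ 44.009 g/mol = 0.010630 mol
mol H = 2 × 0.09574 g H₂O ÷ 18.015 g/mol = 0.010629 mol
mass O = 0.2234 − (0.12767 + 0.010714) = 0.085013 g → mol O = 0.085013 ÷ 15.999 = 0.0053137 mol
Divide by the smallest (0.0053137 mol): C 2.000, H 2.000, O 1.000

C2H2O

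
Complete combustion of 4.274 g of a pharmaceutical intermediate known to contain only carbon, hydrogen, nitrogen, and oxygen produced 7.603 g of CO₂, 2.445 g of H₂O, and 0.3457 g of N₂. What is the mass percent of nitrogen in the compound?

8.09%

mol C = 7.603 g CO₂ ÷ 44.009 g/mol = 0.17276 mol
mol H = 2 × 2.445 g H₂O ÷ 18.015 g/mol = 0.27144 mol
mol N = 2 × 0.3457 g N₂ ÷ 28.014 g/mol = 0.024681 mol
mass O = 4.274 − (2.0750 + 0.27361 + 0.34570) = 1.5797 g → mol O = 1.5797 ÷ 15.999 = 0.098735 mol
mass % N = 0.34570 g ÷ 4.274 g × 100%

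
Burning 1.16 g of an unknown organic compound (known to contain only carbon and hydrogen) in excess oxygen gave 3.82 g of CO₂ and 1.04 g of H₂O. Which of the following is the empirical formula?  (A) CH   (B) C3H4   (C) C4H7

(B) C3H4

mol C = 3.82 g CO₂ ÷ 44.009 g/mol = 0.08680 mol
mol H = 2 × 1.04 g H₂O ÷ 18.015 g/mol = 0.1155 mol
Divide by the smallest (0.08680 mol): C 1.000, H 1.330
Multiplying each by 3 gives whole numbers: C 3.00, H 3.99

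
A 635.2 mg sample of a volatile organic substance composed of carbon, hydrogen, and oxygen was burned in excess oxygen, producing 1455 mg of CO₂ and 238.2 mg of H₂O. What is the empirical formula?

C5H4O2

mol C = 1.455 g CO₂ ÷ 44.009 g/mol = 0.033061 mol
mol H = 2 × 0.2382 g H₂O ÷ 18.015 g/mol = 0.026445 mol
mass O = 0.6352 − (0.39710 + 0.026656) = 0.21144 g → mol O = 0.21144 ÷ 15.999 = 0.013216 mol
Divide by the smallest (0.013216 mol): C 2.502, H 2.001, O 1.000
Multiplying each by 2 gives whole numbers: C 5.00, H 4.00, O 2.00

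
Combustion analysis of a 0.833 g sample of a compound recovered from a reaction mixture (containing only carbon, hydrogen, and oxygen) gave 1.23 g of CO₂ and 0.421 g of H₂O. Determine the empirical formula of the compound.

mol C = 1.23 g CO₂ ÷ 44.009 g/mol = 0.02795 mol
mol H = 2 × 0.421 g H₂O ÷ 18.015 g/mol = 0.04674 mol
mass O = 0.833 − (0.3357 + 0.04711) = 0.4502 g → mol O = 0.4502 ÷ 15.999 = 0.02814 mol
Divide by the smallest (0.02795 mol): C 1.000, H 1.672, O 1.007
Multiplying each by 3 gives whole numbers: C 3.00, H 5.02, O 3.02

C3H5O3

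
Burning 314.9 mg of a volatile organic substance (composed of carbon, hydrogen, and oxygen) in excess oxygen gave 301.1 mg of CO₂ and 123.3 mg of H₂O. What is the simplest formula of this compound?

CH2O2

mol C = 0.3011 g CO₂ ÷ 44.009 g/mol = 0.0068418 mol
mol H = 2 × 0.1233 g H₂O ÷ 18.015 g/mol = 0.013689 mol
mass O = 0.3149 − (0.082177 + 0.013798) = 0.21893 g → mol O = 0.21893 ÷ 15.999 = 0.013684 mol
Divide by the smallest (0.0068418 mol): C 1.000, H 2.001, O 2.000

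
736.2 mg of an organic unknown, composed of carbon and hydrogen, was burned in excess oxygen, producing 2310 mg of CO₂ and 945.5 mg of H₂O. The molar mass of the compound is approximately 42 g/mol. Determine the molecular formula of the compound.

mol C = 2.310 g CO₂ ÷ 44.009 g/mol = 0.052489 mol
mol H = 2 × 0.9455 g H₂O ÷ 18.015 g/mol = 0.10497 mol
Divide by the smallest (0.052489 mol): C 1.000, H 2.000
Empirical formula: CH2
Empirical-formula mass = 14.03 g/mol; 42 ÷ 14.03 ≈ 3, so the molecular formula is C3H6.

C3H6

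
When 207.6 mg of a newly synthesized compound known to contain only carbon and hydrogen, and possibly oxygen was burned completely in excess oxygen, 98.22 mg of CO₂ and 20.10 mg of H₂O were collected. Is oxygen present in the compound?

yes

mol C = 0.09822 g CO₂ ÷ 44.009 g/mol = 0.0022318 mol
mol H = 2 × 0.02010 g H₂O ÷ 18.015 g/mol = 0.0022315 mol
C and H account for only 0.029056 g of the 0.2076 g sample; the remaining 0.17854 g must be oxygen.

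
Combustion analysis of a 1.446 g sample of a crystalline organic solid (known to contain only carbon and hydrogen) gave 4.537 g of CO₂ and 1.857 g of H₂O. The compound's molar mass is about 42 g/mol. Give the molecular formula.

C3H6

mol C = 4.537 g CO₂ ÷ 44.009 g/mol = 0.10309 mol
mol H = 2 × 1.857 g H₂O ÷ 18.015 g/mol = 0.20616 mol
Divide by the smallest (0.10309 mol): C 1.000, H 2.000
Empirical formula: CH2
Empirical-formula mass = 14.03 g/mol; 42 ÷ 14.03 ≈ 3, so the molecular formula is C3H6.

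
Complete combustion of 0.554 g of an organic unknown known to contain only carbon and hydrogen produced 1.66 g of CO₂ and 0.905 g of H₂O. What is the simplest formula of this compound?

C3H8

mol C = 1.66 g CO₂ ÷ 44.009 g/mol = 0.03772 mol
mol H = 2 × 0.905 g H₂O ÷ 18.015 g/mol = 0.1005 mol
Divide by the smallest (0.03772 mol): C 1.000, H 2.664
Multiplying each by 3 gives whole numbers: C 3.00, H 7.99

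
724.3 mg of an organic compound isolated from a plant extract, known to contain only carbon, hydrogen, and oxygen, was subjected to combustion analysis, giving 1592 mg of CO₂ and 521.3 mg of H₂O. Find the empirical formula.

mol C = 1.592 g CO₂ ÷ 44.009 g/mol = 0.036174 mol
mol H = 2 × 0.5213 g H₂O ÷ 18.015 g/mol = 0.057874 mol
mass O = 0.7243 − (0.43449 + 0.058337) = 0.23147 g → mol O = 0.23147 ÷ 15.999 = 0.014468 mol
Divide by the smallest (0.014468 mol): C 2.500, H 4.000, O 1.000
Multiplying each by 2 gives whole numbers: C 5.00, H 8.00, O 2.00

C5H8O2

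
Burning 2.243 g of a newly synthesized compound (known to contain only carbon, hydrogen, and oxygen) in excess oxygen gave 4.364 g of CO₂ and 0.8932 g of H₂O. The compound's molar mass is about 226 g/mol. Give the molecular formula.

C10H10O6

mol C = 4.364 g CO₂ ÷ 44.009 g/mol = 0.099162 mol
mol H = 2 × 0.8932 g H₂O ÷ 18.015 g/mol = 0.099162 mol
mass O = 2.243 − (1.1910 + 0.099955) = 0.95202 g → mol O = 0.95202 ÷ 15.999 = 0.059505 mol
Divide by the smallest (0.059505 mol): C 1.666, H 1.666, O 1.000
Multiplying each by 3 gives whole numbers: C 5.00, H 5.00, O 3.00
Empirical formula: C5H5O3
Empirical-formula mass = 113.09 g/mol; 226 ÷ 113.09 ≈ 2, so the molecular formula is C10H10O6.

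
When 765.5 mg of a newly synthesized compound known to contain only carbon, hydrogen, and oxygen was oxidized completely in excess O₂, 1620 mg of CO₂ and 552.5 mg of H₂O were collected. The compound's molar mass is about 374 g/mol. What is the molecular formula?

mol C = 1.620 g CO₂ ÷ 44.009 g/mol = 0.036811 mol
mol H = 2 × 0.5525 g H₂O ÷ 18.015 g/mol = 0.061338 mol
mass O = 0.7655 − (0.44213 + 0.061828) = 0.26154 g → mol O = 0.26154 ÷ 15.999 = 0.016347 mol
Divide by the smallest (0.016347 mol): C 2.252, H 3.752, O 1.000
Multiplying each by 4 gives whole numbers: C 9.01, H 15.01, O 4.00
Empirical formula: C9H15O4
Empirical-formula mass = 187.22 g/mol; 374 ÷ 187.22 ≈ 2, so the molecular formula is C18H30O8.

C18H30O8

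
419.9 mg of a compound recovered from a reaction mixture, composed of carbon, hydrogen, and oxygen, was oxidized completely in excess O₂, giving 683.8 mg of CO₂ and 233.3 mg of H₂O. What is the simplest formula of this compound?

mol C = 0.6838 g CO₂ ÷ 44.009 g/mol = 0.015538 mol
mol H = 2 × 0.2333 g H₂O ÷ 18.015 g/mol = 0.025901 mol
mass O = 0.4199 − (0.18662 + 0.026108) = 0.20717 g → mol O = 0.20717 ÷ 15.999 = 0.012949 mol
Divide by the smallest (0.012949 mol): C 1.200, H 2.000, O 1.000
Multiplying each by 5 gives whole numbers: C 6.00, H 10.00, O 5.00

C6H10O5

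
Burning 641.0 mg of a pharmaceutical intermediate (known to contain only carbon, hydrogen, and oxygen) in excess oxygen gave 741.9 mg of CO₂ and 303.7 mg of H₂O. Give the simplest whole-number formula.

mol C = 0.7419 g CO₂ ÷ 44.009 g/mol = 0.016858 mol
mol H = 2 × 0.3037 g H₂O ÷ 18.015 g/mol = 0.033716 mol
mass O = 0.6410 − (0.20248 + 0.033986) = 0.40453 g → mol O = 0.40453 ÷ 15.999 = 0.025285 mol
Divide by the smallest (0.016858 mol): C 1.000, H 2.000, O 1.500
Multiplying each by 2 gives whole numbers: C 2.00, H 4.00, O 3.00

C2H4O3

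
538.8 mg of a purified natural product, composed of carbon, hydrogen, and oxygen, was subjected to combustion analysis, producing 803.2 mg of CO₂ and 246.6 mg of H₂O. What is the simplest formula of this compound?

mol C = 0.8032 g CO₂ ÷ 44.009 g/mol = 0.018251 mol
mol H = 2 × 0.2466 g H₂O ÷ 18.015 g/mol = 0.027377 mol
mass O = 0.5388 − (0.21921 + 0.027596) = 0.29199 g → mol O = 0.29199 ÷ 15.999 = 0.018251 mol
Divide by the smallest (0.018251 mol): C 1.000, H 1.500, O 1.000
Multiplying each by 2 gives whole numbers: C 2.00, H 3.00, O 2.00

C2H3O2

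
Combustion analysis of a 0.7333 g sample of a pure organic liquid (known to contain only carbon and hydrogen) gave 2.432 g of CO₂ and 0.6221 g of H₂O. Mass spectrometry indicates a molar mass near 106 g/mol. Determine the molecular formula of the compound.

C8H10

mol C = 2.432 g CO₂ ÷ 44.009 g/mol = 0.055261 mol
mol H = 2 × 0.6221 g H₂O ÷ 18.015 g/mol = 0.069065 mol
Divide by the smallest (0.055261 mol): C 1.000, H 1.250
Multiplying each by 4 gives whole numbers: C 4.00, H 5.00
Empirical formula: C4H5
Empirical-formula mass = 53.08 g/mol; 106 ÷ 53.08 ≈ 2, so the molecular formula is C8H10.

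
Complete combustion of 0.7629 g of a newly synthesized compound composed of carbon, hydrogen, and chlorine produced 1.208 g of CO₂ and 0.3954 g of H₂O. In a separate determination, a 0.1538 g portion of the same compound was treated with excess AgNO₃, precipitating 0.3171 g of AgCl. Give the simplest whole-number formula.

mol C = 1.208 g CO₂ ÷ 44.009 g/mol = 0.027449 mol
mol H = 2 × 0.3954 g H₂O ÷ 18.015 g/mol = 0.043897 mol
From the AgCl data: mol Cl per gram of compound = (0.3171 ÷ 143.318) ÷ 0.1538 = 0.014386 mol/g, so in the 0.7629 g combustion sample mol Cl = 0.010975 mol
Divide by the smallest (0.010975 mol): C 2.501, H 4.000, Cl 1.000
Multiplying each by 2 gives whole numbers: C 5.00, H 8.00, Cl 2.00

C5H8Cl2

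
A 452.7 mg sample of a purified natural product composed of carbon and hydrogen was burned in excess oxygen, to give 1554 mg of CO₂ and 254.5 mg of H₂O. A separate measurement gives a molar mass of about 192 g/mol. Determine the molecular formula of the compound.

C15H12

mol C = 1.554 g CO₂ ÷ 44.009 g/mol = 0.035311 mol
mol H = 2 × 0.2545 g H₂O ÷ 18.015 g/mol = 0.028254 mol
Divide by the smallest (0.028254 mol): C 1.250, H 1.000
Multiplying each by 4 gives whole numbers: C 5.00, H 4.00
Empirical formula: C5H4
Empirical-formula mass = 64.09 g/mol; 192 ÷ 64.09 ≈ 3, so the molecular formula is C15H12.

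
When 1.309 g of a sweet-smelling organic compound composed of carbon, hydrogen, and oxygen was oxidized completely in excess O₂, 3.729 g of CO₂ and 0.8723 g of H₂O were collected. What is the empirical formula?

C7H8O

mol C = 3.729 g CO₂ ÷ 44.009 g/mol = 0.084733 mol
mol H = 2 × 0.8723 g H₂O ÷ 18.015 g/mol = 0.096842 mol
mass O = 1.309 − (1.0177 + 0.097616) = 0.19366 g → mol O = 0.19366 ÷ 15.999 = 0.012104 mol
Divide by the smallest (0.012104 mol): C 7.000, H 8.000, O 1.000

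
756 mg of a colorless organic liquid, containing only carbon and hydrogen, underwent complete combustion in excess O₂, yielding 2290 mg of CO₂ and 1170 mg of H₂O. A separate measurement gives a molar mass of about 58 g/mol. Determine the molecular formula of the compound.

C4H10

mol C = 2.29 g CO₂ ÷ 44.009 g/mol = 0.05203 mol
mol H = 2 × 1.17 g H₂O ÷ 18.015 g/mol = 0.1299 mol
Divide by the smallest (0.05203 mol): C 1.000, H 2.496
Multiplying each by 2 gives whole numbers: C 2.00, H 4.99
Empirical formula: C2H5
Empirical-formula mass = 29.06 g/mol; 58 ÷ 29.06 ≈ 2, so the molecular formula is C4H10.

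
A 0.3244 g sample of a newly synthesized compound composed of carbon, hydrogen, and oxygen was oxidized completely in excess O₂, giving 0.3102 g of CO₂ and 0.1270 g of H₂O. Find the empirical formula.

mol C = 0.3102 g CO₂ ÷ 44.009 g/mol = 0.0070486 mol
mol H = 2 × 0.1270 g H₂O ÷ 18.015 g/mol = 0.014099 mol
mass O = 0.3244 − (0.084660 + 0.014212) = 0.22553 g → mol O = 0.22553 ÷ 15.999 = 0.014096 mol
Divide by the smallest (0.0070486 mol): C 1.000, H 2.000, O 2.000

CH2O2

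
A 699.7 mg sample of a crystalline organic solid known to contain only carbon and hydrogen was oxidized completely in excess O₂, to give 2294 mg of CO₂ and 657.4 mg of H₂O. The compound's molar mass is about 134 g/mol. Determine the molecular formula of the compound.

mol C = 2.294 g CO₂ ÷ 44.009 g/mol = 0.052126 mol
mol H = 2 × 0.6574 g H₂O ÷ 18.015 g/mol = 0.072984 mol
Divide by the smallest (0.052126 mol): C 1.000, H 1.400
Multiplying each by 5 gives whole numbers: C 5.00, H 7.00
Empirical formula: C5H7
Empirical-formula mass = 67.11 g/mol; 134 ÷ 67.11 ≈ 2, so the molecular formula is C10H14.

C10H14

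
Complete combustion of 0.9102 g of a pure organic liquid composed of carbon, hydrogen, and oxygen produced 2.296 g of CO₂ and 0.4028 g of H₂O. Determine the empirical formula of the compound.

mol C = 2.296 g CO₂ ÷ 44.009 g/mol = 0.052171 mol
mol H = 2 × 0.4028 g H₂O ÷ 18.015 g/mol = 0.044718 mol
mass O = 0.9102 − (0.62663 + 0.045076) = 0.23850 g → mol O = 0.23850 ÷ 15.999 = 0.014907 mol
Divide by the smallest (0.014907 mol): C 3.500, H 3.000, O 1.000
Multiplying each by 2 gives whole numbers: C 7.00, H 6.00, O 2.00

C7H6O2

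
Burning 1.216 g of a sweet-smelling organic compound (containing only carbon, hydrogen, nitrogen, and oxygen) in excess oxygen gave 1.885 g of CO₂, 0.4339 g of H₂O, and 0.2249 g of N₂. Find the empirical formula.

mol C = 1.885 g CO₂ ÷ 44.009 g/mol = 0.042832 mol
mol H = 2 × 0.4339 g H₂O ÷ 18.015 g/mol = 0.048171 mol
mol N = 2 × 0.2249 g N₂ ÷ 28.014 g/mol = 0.016056 mol
mass O = 1.216 − (0.51446 + 0.048556 + 0.22490) = 0.42809 g → mol O = 0.42809 ÷ 15.999 = 0.026757 mol
Divide by the smallest (0.016056 mol): C 2.668, H 3.000, N 1.000, O 1.666
Multiplying each by 3 gives whole numbers: C 8.00, H 9.00, N 3.00, O 5.00

C8H9N3O5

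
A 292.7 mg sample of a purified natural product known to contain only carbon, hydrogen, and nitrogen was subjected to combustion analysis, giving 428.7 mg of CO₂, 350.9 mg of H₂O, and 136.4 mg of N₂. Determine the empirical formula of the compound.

CH4N

mol C = 0.4287 g CO₂ ÷ 44.009 g/mol = 0.0097412 mol
mol H = 2 × 0.3509 g H₂O ÷ 18.015 g/mol = 0.038956 mol
mol N = 2 × 0.1364 g N₂ ÷ 28.014 g/mol = 0.0097380 mol
Divide by the smallest (0.0097380 mol): C 1.000, H 4.000, N 1.000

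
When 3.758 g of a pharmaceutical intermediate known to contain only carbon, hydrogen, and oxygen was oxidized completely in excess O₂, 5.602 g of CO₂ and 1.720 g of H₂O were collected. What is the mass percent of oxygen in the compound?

mol C = 5.602 g CO₂ ÷ 44.009 g/mol = 0.12729 mol
mol H = 2 × 1.720 g H₂O ÷ 18.015 g/mol = 0.19095 mol
mass O = 3.758 − (1.5289 + 0.19248) = 2.0366 g → mol O = 2.0366 ÷ 15.999 = 0.12730 mol
mass % O = 2.0366 g ÷ 3.758 g × 100%

54.19%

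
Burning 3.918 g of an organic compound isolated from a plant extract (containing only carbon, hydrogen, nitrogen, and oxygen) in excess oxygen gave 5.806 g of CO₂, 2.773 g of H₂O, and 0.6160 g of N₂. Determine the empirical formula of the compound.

mol C = 5.806 g CO₂ ÷ 44.009 g/mol = 0.13193 mol
mol H = 2 × 2.773 g H₂O ÷ 18.015 g/mol = 0.30785 mol
mol N = 2 × 0.6160 g N₂ ÷ 28.014 g/mol = 0.043978 mol
mass O = 3.918 − (1.5846 + 0.31032 + 0.61600) = 1.4071 g → mol O = 1.4071 ÷ 15.999 = 0.087949 mol
Divide by the smallest (0.043978 mol): C 3.000, H 7.000, N 1.000, O 2.000

C3H7NO2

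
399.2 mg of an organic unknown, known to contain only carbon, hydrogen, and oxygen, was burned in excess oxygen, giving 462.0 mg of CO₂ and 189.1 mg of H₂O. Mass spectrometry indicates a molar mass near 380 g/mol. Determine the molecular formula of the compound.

C10H20O15

mol C = 0.4620 g CO₂ ÷ 44.009 g/mol = 0.010498 mol
mol H = 2 × 0.1891 g H₂O ÷ 18.015 g/mol = 0.020994 mol
mass O = 0.3992 − (0.12609 + 0.021162) = 0.25195 g → mol O = 0.25195 ÷ 15.999 = 0.015748 mol
Divide by the smallest (0.010498 mol): C 1.000, H 2.000, O 1.500
Multiplying each by 2 gives whole numbers: C 2.00, H 4.00, O 3.00
Empirical formula: C2H4O3
Empirical-formula mass = 76.05 g/mol; 380 ÷ 76.05 ≈ 5, so the molecular formula is C10H20O15.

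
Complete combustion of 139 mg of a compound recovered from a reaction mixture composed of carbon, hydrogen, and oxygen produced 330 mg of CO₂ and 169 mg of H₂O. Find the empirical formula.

C4H10O

mol C = 0.330 g CO₂ ÷ 44.009 g/mol = 0.007498 mol
mol H = 2 × 0.169 g H₂O ÷ 18.015 g/mol = 0.01876 mol
mass O = 0.139 − (0.09006 + 0.01891) = 0.03002 g → mol O = 0.03002 ÷ 15.999 = 0.001877 mol
Divide by the smallest (0.001877 mol): C 3.996, H 9.998, O 1.000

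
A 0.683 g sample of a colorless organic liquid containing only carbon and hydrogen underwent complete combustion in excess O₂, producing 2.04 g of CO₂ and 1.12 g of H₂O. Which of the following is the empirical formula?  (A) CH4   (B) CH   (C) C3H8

(C) C3H8

mol C = 2.04 g CO₂ ÷ 44.009 g/mol = 0.04635 mol
mol H = 2 × 1.12 g H₂O ÷ 18.015 g/mol = 0.1243 mol
Divide by the smallest (0.04635 mol): C 1.000, H 2.682
Multiplying each by 3 gives whole numbers: C 3.00, H 8.05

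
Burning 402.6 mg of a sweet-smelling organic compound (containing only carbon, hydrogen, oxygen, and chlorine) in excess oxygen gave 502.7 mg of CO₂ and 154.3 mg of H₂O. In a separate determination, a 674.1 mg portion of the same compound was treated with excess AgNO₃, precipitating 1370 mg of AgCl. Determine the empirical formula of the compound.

mol C = 0.5027 g CO₂ ÷ 44.009 g/mol = 0.011423 mol
mol H = 2 × 0.1543 g H₂O ÷ 18.015 g/mol = 0.017130 mol
From the AgCl data: mol Cl per gram of compound = (1.370 ÷ 143.318) ÷ 0.6741 = 0.014181 mol/g, so in the 0.4026 g combustion sample mol Cl = 0.0057091 mol
mass O = 0.4026 − (0.13720 + 0.017267 + 0.20239) = 0.045747 g → mol O = 0.045747 ÷ 15.999 = 0.0028594 mol
Divide by the smallest (0.0028594 mol): C 3.995, H 5.991, Cl 1.997, O 1.000

C4H6Cl2O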